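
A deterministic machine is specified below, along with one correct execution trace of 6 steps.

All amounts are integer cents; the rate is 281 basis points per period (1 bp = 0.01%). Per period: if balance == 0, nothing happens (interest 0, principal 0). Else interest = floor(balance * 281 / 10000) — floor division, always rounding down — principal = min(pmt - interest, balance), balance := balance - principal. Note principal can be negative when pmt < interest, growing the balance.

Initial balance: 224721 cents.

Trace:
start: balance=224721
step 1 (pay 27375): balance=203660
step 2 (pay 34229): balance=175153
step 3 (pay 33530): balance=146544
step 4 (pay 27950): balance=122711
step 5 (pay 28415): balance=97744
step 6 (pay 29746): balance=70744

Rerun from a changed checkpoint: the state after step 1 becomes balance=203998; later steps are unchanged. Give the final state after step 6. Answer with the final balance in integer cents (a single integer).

state after step 1 := balance=203998
step 2 (pay 34229): balance=175501
step 3 (pay 33530): balance=146902
step 4 (pay 27950): balance=123079
step 5 (pay 28415): balance=98122
step 6 (pay 29746): balance=71133

71133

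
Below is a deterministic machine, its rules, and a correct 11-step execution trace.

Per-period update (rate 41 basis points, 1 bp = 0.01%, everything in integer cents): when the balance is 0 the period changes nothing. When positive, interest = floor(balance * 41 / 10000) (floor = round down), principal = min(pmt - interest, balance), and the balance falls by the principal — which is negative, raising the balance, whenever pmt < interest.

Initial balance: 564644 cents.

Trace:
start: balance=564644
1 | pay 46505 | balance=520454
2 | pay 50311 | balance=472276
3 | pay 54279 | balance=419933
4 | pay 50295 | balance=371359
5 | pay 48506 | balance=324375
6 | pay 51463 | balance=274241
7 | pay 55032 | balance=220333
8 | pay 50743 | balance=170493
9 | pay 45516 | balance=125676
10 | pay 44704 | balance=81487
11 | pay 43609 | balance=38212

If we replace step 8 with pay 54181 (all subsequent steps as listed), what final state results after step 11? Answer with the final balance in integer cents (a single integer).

(re-executing from step 8 with the substitution; state before step 8: balance=220333)
8 | pay 54181 | balance=167055
9 | pay 45516 | balance=122223
10 | pay 44704 | balance=78020
11 | pay 43609 | balance=34730

34730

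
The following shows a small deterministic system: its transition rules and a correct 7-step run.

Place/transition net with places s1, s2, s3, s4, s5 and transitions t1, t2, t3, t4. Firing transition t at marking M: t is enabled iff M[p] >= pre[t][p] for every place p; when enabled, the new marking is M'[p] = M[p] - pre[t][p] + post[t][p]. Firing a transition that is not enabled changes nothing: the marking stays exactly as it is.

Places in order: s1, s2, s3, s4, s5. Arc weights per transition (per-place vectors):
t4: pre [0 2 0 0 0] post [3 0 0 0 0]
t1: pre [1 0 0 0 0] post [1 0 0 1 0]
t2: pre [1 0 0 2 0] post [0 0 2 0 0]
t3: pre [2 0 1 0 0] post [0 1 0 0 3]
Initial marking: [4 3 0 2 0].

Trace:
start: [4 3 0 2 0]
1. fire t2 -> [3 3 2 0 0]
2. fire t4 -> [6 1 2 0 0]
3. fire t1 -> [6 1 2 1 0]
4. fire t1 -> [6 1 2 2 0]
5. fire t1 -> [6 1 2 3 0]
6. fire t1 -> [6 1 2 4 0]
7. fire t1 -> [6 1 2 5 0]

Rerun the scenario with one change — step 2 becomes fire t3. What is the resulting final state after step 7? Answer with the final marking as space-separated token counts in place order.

1 4 1 5 3

(re-executing from step 2 with the substitution; state before step 2: [3 3 2 0 0])
2. fire t3 -> [1 4 1 0 3]
3. fire t1 -> [1 4 1 1 3]
4. fire t1 -> [1 4 1 2 3]
5. fire t1 -> [1 4 1 3 3]
6. fire t1 -> [1 4 1 4 3]
7. fire t1 -> [1 4 1 5 3]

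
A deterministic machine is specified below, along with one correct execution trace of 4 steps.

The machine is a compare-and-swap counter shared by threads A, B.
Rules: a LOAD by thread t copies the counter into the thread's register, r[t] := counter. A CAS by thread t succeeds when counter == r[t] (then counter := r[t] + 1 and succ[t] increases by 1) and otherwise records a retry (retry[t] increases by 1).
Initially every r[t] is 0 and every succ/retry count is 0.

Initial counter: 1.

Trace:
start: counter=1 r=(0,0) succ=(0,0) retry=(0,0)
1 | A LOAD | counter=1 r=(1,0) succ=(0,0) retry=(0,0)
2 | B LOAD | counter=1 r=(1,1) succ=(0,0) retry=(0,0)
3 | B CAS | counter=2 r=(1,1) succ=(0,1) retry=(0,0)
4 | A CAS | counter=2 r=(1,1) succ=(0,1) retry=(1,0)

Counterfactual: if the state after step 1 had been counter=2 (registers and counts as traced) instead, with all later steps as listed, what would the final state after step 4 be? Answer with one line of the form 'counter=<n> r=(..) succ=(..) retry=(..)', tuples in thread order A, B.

counter=3 r=(1,2) succ=(0,1) retry=(1,0)

state after step 1 := counter=2 r=(1,0) succ=(0,0) retry=(0,0)
2 | B LOAD | counter=2 r=(1,2) succ=(0,0) retry=(0,0)
3 | B CAS | counter=3 r=(1,2) succ=(0,1) retry=(0,0)
4 | A CAS | counter=3 r=(1,2) succ=(0,1) retry=(1,0)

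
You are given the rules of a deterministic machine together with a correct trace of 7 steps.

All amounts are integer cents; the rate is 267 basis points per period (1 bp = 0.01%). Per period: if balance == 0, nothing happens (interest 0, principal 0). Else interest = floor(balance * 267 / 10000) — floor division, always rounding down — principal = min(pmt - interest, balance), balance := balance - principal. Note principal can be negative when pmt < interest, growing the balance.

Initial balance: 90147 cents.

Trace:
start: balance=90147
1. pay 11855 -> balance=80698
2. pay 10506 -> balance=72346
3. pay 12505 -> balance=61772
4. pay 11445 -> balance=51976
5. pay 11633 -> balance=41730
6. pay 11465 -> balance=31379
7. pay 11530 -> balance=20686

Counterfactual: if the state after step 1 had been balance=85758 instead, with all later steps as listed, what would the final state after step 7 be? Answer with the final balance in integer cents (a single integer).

26612

state after step 1 := balance=85758
2. pay 10506 -> balance=77541
3. pay 12505 -> balance=67106
4. pay 11445 -> balance=57452
5. pay 11633 -> balance=47352
6. pay 11465 -> balance=37151
7. pay 11530 -> balance=26612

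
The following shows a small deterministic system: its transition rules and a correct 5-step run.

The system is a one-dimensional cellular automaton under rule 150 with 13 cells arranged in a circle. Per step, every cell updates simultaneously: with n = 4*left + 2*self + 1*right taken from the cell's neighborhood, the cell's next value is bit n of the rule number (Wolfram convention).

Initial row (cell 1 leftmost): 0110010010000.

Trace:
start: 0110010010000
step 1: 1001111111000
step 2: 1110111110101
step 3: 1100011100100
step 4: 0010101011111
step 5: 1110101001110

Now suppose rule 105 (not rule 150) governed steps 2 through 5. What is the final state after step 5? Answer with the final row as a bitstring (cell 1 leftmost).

(re-executing steps 2..5 under rule 105; state before step 2: 1001111111000)
step 2: 0001000001010
step 3: 1100011100100
step 4: 1101010100000
step 5: 1110101001110

1110101001110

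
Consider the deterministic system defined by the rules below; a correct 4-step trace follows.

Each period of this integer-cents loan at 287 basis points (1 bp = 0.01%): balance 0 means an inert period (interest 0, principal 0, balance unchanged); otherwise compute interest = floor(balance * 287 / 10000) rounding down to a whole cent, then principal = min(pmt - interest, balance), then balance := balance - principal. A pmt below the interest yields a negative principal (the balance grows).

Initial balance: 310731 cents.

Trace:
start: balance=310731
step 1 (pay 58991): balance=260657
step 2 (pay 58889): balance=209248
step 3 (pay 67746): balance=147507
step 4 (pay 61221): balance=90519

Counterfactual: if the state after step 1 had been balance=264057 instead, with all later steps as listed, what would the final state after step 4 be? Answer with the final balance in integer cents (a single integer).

94220

state after step 1 := balance=264057
step 2 (pay 58889): balance=212746
step 3 (pay 67746): balance=151105
step 4 (pay 61221): balance=94220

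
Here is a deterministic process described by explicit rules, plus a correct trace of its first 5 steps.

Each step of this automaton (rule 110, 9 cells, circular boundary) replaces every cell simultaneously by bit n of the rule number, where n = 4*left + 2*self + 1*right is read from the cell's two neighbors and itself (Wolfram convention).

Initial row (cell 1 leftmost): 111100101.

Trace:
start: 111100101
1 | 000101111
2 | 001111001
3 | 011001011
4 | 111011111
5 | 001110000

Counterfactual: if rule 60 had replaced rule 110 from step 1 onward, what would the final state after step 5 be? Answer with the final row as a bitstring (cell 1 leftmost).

011110110

(re-executing steps 1..5 under rule 60; state before step 1: 111100101)
1 | 000010111
2 | 100011100
3 | 110010010
4 | 101011011
5 | 011110110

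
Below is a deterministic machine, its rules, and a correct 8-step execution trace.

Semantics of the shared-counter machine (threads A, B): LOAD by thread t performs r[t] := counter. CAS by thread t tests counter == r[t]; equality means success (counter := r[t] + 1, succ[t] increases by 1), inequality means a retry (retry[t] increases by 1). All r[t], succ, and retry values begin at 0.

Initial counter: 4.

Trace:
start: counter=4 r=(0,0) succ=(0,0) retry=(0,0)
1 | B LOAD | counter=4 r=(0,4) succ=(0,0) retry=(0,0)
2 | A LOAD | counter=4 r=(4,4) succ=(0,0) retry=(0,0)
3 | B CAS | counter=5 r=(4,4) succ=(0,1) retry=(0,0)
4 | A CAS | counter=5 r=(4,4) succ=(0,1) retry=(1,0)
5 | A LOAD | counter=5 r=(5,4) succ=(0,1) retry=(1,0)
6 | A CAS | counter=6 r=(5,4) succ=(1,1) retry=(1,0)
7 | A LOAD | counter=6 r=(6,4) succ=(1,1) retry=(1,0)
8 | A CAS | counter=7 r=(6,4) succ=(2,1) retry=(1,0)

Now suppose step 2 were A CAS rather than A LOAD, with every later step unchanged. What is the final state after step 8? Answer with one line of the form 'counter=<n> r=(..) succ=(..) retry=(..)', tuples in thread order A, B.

(re-executing from step 2 with the substitution; state before step 2: counter=4 r=(0,4) succ=(0,0) retry=(0,0))
2 | A CAS | counter=4 r=(0,4) succ=(0,0) retry=(1,0)
3 | B CAS | counter=5 r=(0,4) succ=(0,1) retry=(1,0)
4 | A CAS | counter=5 r=(0,4) succ=(0,1) retry=(2,0)
5 | A LOAD | counter=5 r=(5,4) succ=(0,1) retry=(2,0)
6 | A CAS | counter=6 r=(5,4) succ=(1,1) retry=(2,0)
7 | A LOAD | counter=6 r=(6,4) succ=(1,1) retry=(2,0)
8 | A CAS | counter=7 r=(6,4) succ=(2,1) retry=(2,0)

counter=7 r=(6,4) succ=(2,1) retry=(2,0)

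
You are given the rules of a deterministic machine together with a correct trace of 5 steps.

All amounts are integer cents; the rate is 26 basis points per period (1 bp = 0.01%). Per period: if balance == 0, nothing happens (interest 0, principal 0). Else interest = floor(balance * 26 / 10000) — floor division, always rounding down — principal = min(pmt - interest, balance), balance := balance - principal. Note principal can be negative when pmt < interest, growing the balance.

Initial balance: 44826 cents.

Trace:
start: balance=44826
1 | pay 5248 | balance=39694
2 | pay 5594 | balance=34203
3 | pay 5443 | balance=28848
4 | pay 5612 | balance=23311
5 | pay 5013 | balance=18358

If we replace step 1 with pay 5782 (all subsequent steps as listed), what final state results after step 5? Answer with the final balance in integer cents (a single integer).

(re-executing from step 1 with the substitution; state before step 1: balance=44826)
1 | pay 5782 | balance=39160
2 | pay 5594 | balance=33667
3 | pay 5443 | balance=28311
4 | pay 5612 | balance=22772
5 | pay 5013 | balance=17818

17818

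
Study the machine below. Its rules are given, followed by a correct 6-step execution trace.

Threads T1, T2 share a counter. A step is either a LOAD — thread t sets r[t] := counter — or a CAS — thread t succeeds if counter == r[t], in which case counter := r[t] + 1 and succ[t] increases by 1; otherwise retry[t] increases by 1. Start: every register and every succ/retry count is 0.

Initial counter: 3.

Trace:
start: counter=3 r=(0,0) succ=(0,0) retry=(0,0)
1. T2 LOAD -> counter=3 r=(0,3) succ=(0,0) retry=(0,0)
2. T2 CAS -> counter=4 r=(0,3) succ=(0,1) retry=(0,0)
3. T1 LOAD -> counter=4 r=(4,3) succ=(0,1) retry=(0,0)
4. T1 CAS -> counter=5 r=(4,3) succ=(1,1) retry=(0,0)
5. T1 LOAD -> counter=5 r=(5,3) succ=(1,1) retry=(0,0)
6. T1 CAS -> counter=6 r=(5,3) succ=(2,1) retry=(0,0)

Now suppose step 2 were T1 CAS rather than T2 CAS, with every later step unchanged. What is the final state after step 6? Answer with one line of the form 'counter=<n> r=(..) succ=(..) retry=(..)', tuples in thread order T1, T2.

(re-executing from step 2 with the substitution; state before step 2: counter=3 r=(0,3) succ=(0,0) retry=(0,0))
2. T1 CAS -> counter=3 r=(0,3) succ=(0,0) retry=(1,0)
3. T1 LOAD -> counter=3 r=(3,3) succ=(0,0) retry=(1,0)
4. T1 CAS -> counter=4 r=(3,3) succ=(1,0) retry=(1,0)
5. T1 LOAD -> counter=4 r=(4,3) succ=(1,0) retry=(1,0)
6. T1 CAS -> counter=5 r=(4,3) succ=(2,0) retry=(1,0)

counter=5 r=(4,3) succ=(2,0) retry=(1,0)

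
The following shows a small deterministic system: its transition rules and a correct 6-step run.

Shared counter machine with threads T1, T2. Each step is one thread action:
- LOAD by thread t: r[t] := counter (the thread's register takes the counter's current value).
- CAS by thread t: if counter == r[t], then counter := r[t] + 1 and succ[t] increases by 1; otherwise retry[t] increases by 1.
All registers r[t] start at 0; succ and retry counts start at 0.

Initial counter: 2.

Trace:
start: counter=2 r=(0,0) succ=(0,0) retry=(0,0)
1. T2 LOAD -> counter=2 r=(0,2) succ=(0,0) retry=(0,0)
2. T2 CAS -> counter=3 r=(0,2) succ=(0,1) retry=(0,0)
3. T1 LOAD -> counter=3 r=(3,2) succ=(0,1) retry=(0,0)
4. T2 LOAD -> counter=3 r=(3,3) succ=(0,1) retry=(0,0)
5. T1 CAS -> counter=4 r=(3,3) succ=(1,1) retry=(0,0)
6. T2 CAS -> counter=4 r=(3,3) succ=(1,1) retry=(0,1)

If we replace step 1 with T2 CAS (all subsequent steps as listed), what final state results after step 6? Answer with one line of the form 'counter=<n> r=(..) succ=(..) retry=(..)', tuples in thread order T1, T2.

(re-executing from step 1 with the substitution; state before step 1: counter=2 r=(0,0) succ=(0,0) retry=(0,0))
1. T2 CAS -> counter=2 r=(0,0) succ=(0,0) retry=(0,1)
2. T2 CAS -> counter=2 r=(0,0) succ=(0,0) retry=(0,2)
3. T1 LOAD -> counter=2 r=(2,0) succ=(0,0) retry=(0,2)
4. T2 LOAD -> counter=2 r=(2,2) succ=(0,0) retry=(0,2)
5. T1 CAS -> counter=3 r=(2,2) succ=(1,0) retry=(0,2)
6. T2 CAS -> counter=3 r=(2,2) succ=(1,0) retry=(0,3)

counter=3 r=(2,2) succ=(1,0) retry=(0,3)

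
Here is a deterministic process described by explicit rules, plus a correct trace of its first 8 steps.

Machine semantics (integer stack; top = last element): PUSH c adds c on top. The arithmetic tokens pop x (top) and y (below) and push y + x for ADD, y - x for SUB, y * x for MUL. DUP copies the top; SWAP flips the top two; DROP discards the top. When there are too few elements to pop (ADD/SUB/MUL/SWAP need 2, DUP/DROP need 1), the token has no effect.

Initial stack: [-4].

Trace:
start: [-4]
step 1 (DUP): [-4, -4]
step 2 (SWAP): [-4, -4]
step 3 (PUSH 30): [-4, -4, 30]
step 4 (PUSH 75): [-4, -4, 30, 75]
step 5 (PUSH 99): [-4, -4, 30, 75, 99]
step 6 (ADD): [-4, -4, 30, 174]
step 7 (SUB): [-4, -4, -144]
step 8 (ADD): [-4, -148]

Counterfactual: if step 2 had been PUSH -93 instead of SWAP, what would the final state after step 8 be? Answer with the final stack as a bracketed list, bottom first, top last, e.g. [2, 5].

[-4, -4, -237]

(re-executing from step 2 with the substitution; state before step 2: [-4, -4])
step 2 (PUSH -93): [-4, -4, -93]
step 3 (PUSH 30): [-4, -4, -93, 30]
step 4 (PUSH 75): [-4, -4, -93, 30, 75]
step 5 (PUSH 99): [-4, -4, -93, 30, 75, 99]
step 6 (ADD): [-4, -4, -93, 30, 174]
step 7 (SUB): [-4, -4, -93, -144]
step 8 (ADD): [-4, -4, -237]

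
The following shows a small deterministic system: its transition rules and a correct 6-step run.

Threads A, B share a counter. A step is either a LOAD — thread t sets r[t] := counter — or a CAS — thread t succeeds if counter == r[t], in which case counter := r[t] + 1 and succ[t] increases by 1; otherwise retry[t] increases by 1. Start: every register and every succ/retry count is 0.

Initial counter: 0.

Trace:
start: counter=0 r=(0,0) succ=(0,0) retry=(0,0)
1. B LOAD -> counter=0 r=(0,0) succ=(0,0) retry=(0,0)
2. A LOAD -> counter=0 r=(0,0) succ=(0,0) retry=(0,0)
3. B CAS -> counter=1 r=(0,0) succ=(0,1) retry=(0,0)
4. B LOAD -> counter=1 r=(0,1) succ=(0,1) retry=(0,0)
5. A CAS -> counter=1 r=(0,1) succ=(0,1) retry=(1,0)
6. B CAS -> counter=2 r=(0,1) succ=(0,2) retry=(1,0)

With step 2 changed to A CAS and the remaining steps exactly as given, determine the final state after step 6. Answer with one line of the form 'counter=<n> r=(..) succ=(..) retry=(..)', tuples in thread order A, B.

counter=2 r=(0,1) succ=(1,1) retry=(1,1)

(re-executing from step 2 with the substitution; state before step 2: counter=0 r=(0,0) succ=(0,0) retry=(0,0))
2. A CAS -> counter=1 r=(0,0) succ=(1,0) retry=(0,0)
3. B CAS -> counter=1 r=(0,0) succ=(1,0) retry=(0,1)
4. B LOAD -> counter=1 r=(0,1) succ=(1,0) retry=(0,1)
5. A CAS -> counter=1 r=(0,1) succ=(1,0) retry=(1,1)
6. B CAS -> counter=2 r=(0,1) succ=(1,1) retry=(1,1)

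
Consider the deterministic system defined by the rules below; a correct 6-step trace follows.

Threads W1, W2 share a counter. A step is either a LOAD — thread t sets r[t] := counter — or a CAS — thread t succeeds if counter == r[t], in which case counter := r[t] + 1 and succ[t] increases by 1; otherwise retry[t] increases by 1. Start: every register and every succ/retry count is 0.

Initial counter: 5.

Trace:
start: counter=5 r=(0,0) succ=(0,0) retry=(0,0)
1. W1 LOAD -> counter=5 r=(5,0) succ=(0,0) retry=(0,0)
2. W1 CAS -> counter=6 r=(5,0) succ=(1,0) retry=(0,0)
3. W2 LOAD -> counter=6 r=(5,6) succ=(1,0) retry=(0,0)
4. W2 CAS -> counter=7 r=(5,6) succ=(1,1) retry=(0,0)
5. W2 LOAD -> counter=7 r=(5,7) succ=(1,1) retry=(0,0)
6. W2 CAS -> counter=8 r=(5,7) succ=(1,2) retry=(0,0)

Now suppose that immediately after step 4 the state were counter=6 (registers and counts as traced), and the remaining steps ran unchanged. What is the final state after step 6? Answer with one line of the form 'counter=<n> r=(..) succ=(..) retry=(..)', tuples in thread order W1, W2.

counter=7 r=(5,6) succ=(1,2) retry=(0,0)

state after step 4 := counter=6 r=(5,6) succ=(1,1) retry=(0,0)
5. W2 LOAD -> counter=6 r=(5,6) succ=(1,1) retry=(0,0)
6. W2 CAS -> counter=7 r=(5,6) succ=(1,2) retry=(0,0)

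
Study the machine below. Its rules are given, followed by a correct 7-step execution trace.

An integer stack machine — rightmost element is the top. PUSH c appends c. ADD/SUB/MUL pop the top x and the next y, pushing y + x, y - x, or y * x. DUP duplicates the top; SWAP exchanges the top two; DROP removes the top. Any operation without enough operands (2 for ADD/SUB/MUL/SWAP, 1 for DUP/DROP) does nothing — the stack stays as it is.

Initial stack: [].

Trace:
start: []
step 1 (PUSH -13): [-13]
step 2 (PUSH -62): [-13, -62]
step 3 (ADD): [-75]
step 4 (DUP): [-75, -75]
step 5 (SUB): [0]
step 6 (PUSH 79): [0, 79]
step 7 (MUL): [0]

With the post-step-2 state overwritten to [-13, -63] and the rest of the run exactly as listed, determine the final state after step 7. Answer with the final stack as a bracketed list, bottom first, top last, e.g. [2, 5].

state after step 2 := [-13, -63]
step 3 (ADD): [-76]
step 4 (DUP): [-76, -76]
step 5 (SUB): [0]
step 6 (PUSH 79): [0, 79]
step 7 (MUL): [0]

[0]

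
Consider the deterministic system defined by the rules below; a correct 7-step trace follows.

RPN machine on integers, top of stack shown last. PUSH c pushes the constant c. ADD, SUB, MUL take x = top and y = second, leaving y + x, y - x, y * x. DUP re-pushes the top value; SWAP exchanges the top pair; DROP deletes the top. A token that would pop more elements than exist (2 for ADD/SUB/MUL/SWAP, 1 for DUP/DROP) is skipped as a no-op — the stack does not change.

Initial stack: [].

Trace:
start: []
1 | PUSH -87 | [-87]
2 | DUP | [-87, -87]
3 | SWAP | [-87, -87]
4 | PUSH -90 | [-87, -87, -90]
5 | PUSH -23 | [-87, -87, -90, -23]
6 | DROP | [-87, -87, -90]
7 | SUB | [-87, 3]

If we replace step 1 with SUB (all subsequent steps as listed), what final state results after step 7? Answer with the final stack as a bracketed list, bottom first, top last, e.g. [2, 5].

(re-executing from step 1 with the substitution; state before step 1: [])
1 | SUB | []
2 | DUP | []
3 | SWAP | []
4 | PUSH -90 | [-90]
5 | PUSH -23 | [-90, -23]
6 | DROP | [-90]
7 | SUB | [-90]

[-90]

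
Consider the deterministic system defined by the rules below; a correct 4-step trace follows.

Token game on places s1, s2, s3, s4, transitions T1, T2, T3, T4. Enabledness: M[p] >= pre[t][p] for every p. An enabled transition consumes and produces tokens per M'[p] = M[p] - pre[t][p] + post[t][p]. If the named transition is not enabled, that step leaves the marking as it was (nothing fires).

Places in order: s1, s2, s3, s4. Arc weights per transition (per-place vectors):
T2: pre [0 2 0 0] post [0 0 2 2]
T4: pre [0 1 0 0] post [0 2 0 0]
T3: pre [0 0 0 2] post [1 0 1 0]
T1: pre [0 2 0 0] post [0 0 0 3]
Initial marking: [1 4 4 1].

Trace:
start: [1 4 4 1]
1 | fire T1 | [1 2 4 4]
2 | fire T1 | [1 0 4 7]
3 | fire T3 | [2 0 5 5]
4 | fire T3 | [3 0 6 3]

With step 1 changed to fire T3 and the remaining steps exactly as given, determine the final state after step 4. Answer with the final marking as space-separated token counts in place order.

(re-executing from step 1 with the substitution; state before step 1: [1 4 4 1])
1 | fire T3 | [1 4 4 1]
2 | fire T1 | [1 2 4 4]
3 | fire T3 | [2 2 5 2]
4 | fire T3 | [3 2 6 0]

3 2 6 0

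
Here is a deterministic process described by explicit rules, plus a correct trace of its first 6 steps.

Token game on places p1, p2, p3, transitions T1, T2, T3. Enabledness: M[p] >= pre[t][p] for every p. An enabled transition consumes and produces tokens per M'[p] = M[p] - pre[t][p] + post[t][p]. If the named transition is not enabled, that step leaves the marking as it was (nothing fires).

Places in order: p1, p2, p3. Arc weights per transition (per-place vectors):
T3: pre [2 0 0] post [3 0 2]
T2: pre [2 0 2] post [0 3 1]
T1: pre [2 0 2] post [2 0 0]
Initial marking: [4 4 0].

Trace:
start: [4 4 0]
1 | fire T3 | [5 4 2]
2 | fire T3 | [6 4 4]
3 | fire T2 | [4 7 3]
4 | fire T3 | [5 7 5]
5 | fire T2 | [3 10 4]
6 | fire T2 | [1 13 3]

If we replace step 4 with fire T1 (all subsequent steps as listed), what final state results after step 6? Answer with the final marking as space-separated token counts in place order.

4 7 1

(re-executing from step 4 with the substitution; state before step 4: [4 7 3])
4 | fire T1 | [4 7 1]
5 | fire T2 | [4 7 1]
6 | fire T2 | [4 7 1]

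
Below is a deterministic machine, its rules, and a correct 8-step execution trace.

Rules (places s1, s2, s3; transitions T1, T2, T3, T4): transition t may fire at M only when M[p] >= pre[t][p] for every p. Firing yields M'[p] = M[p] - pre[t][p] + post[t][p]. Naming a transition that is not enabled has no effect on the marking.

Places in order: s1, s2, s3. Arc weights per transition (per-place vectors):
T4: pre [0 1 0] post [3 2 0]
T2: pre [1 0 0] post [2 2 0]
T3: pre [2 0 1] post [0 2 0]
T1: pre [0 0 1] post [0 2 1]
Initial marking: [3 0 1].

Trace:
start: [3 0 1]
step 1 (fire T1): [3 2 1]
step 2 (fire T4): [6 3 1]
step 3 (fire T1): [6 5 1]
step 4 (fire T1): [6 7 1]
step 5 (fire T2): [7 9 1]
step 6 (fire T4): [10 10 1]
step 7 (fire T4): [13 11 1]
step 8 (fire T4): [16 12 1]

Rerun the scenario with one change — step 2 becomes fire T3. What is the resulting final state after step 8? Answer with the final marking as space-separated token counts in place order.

(re-executing from step 2 with the substitution; state before step 2: [3 2 1])
step 2 (fire T3): [1 4 0]
step 3 (fire T1): [1 4 0]
step 4 (fire T1): [1 4 0]
step 5 (fire T2): [2 6 0]
step 6 (fire T4): [5 7 0]
step 7 (fire T4): [8 8 0]
step 8 (fire T4): [11 9 0]

11 9 0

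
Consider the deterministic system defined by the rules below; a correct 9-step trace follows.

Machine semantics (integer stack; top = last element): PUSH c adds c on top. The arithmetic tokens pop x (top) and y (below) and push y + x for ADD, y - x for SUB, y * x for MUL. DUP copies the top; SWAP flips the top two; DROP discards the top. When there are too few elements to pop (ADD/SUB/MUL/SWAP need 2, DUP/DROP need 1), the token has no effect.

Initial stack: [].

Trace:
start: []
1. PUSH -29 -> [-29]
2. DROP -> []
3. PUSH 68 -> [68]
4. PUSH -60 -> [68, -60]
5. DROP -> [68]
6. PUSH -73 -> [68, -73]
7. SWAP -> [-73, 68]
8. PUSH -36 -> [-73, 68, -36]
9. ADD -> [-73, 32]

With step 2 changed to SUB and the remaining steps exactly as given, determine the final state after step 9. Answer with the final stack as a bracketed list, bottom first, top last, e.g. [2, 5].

[-29, -73, 32]

(re-executing from step 2 with the substitution; state before step 2: [-29])
2. SUB -> [-29]
3. PUSH 68 -> [-29, 68]
4. PUSH -60 -> [-29, 68, -60]
5. DROP -> [-29, 68]
6. PUSH -73 -> [-29, 68, -73]
7. SWAP -> [-29, -73, 68]
8. PUSH -36 -> [-29, -73, 68, -36]
9. ADD -> [-29, -73, 32]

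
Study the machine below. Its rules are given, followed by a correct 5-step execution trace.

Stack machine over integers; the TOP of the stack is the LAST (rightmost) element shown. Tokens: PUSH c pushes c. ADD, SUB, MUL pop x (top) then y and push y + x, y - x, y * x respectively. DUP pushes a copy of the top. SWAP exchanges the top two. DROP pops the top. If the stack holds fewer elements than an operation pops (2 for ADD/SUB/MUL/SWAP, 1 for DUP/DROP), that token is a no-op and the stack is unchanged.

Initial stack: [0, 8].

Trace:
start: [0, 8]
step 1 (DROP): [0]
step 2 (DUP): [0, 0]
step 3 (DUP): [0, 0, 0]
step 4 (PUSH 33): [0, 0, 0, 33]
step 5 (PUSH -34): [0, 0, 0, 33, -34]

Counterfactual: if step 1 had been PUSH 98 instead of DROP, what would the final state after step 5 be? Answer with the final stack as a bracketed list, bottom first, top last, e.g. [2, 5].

[0, 8, 98, 98, 98, 33, -34]

(re-executing from step 1 with the substitution; state before step 1: [0, 8])
step 1 (PUSH 98): [0, 8, 98]
step 2 (DUP): [0, 8, 98, 98]
step 3 (DUP): [0, 8, 98, 98, 98]
step 4 (PUSH 33): [0, 8, 98, 98, 98, 33]
step 5 (PUSH -34): [0, 8, 98, 98, 98, 33, -34]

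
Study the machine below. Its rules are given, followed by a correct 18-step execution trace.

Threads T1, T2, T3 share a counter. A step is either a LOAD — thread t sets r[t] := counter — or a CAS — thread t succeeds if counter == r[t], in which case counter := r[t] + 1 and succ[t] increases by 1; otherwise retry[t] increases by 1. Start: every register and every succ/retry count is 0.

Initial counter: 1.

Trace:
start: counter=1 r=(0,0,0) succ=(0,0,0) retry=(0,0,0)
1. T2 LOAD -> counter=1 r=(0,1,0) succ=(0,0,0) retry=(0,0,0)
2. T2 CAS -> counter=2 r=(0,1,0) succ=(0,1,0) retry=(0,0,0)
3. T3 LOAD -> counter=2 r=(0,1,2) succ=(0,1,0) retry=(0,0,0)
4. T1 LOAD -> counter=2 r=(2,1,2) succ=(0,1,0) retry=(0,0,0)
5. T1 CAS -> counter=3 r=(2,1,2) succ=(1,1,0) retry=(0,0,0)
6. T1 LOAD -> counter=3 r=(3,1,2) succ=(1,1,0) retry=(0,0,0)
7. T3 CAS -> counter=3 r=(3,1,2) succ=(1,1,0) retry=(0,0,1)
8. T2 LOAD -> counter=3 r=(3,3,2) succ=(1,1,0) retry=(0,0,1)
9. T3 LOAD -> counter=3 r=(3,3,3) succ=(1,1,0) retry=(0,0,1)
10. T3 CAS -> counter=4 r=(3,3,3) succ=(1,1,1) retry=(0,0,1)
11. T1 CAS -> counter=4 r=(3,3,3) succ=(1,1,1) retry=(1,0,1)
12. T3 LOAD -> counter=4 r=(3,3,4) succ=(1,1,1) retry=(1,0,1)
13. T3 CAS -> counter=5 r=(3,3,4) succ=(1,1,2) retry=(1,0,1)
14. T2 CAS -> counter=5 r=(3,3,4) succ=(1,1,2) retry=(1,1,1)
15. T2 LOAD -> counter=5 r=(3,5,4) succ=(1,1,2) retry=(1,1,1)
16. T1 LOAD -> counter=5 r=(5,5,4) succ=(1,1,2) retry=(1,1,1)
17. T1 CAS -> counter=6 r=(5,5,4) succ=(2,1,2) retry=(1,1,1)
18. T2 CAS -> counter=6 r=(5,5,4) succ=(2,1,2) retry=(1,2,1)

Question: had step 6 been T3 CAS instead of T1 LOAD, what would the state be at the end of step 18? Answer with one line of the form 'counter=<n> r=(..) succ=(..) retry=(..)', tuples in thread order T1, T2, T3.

(re-executing from step 6 with the substitution; state before step 6: counter=3 r=(2,1,2) succ=(1,1,0) retry=(0,0,0))
6. T3 CAS -> counter=3 r=(2,1,2) succ=(1,1,0) retry=(0,0,1)
7. T3 CAS -> counter=3 r=(2,1,2) succ=(1,1,0) retry=(0,0,2)
8. T2 LOAD -> counter=3 r=(2,3,2) succ=(1,1,0) retry=(0,0,2)
9. T3 LOAD -> counter=3 r=(2,3,3) succ=(1,1,0) retry=(0,0,2)
10. T3 CAS -> counter=4 r=(2,3,3) succ=(1,1,1) retry=(0,0,2)
11. T1 CAS -> counter=4 r=(2,3,3) succ=(1,1,1) retry=(1,0,2)
12. T3 LOAD -> counter=4 r=(2,3,4) succ=(1,1,1) retry=(1,0,2)
13. T3 CAS -> counter=5 r=(2,3,4) succ=(1,1,2) retry=(1,0,2)
14. T2 CAS -> counter=5 r=(2,3,4) succ=(1,1,2) retry=(1,1,2)
15. T2 LOAD -> counter=5 r=(2,5,4) succ=(1,1,2) retry=(1,1,2)
16. T1 LOAD -> counter=5 r=(5,5,4) succ=(1,1,2) retry=(1,1,2)
17. T1 CAS -> counter=6 r=(5,5,4) succ=(2,1,2) retry=(1,1,2)
18. T2 CAS -> counter=6 r=(5,5,4) succ=(2,1,2) retry=(1,2,2)

counter=6 r=(5,5,4) succ=(2,1,2) retry=(1,2,2)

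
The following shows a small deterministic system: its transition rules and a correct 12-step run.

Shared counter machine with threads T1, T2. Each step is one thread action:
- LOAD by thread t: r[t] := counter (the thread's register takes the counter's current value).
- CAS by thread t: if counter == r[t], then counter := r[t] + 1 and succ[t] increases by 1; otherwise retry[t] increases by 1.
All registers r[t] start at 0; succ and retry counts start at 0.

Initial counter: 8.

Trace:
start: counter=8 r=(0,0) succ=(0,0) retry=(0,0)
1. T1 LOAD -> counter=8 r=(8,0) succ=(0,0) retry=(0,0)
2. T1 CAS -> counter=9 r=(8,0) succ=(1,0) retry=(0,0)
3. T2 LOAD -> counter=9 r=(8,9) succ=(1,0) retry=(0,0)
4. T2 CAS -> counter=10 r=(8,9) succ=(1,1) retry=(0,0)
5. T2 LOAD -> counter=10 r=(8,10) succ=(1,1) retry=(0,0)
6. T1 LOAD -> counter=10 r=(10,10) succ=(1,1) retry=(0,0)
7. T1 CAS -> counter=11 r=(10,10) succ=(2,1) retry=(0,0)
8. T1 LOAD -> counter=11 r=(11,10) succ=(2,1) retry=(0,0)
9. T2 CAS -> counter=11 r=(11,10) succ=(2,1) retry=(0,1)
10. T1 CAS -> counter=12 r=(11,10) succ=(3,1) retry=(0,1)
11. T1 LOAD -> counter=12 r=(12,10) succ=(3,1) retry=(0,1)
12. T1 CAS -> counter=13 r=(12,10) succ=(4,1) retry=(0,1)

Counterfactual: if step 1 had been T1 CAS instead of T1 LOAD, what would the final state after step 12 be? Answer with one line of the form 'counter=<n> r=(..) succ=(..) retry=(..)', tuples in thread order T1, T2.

counter=12 r=(11,9) succ=(3,1) retry=(2,1)

(re-executing from step 1 with the substitution; state before step 1: counter=8 r=(0,0) succ=(0,0) retry=(0,0))
1. T1 CAS -> counter=8 r=(0,0) succ=(0,0) retry=(1,0)
2. T1 CAS -> counter=8 r=(0,0) succ=(0,0) retry=(2,0)
3. T2 LOAD -> counter=8 r=(0,8) succ=(0,0) retry=(2,0)
4. T2 CAS -> counter=9 r=(0,8) succ=(0,1) retry=(2,0)
5. T2 LOAD -> counter=9 r=(0,9) succ=(0,1) retry=(2,0)
6. T1 LOAD -> counter=9 r=(9,9) succ=(0,1) retry=(2,0)
7. T1 CAS -> counter=10 r=(9,9) succ=(1,1) retry=(2,0)
8. T1 LOAD -> counter=10 r=(10,9) succ=(1,1) retry=(2,0)
9. T2 CAS -> counter=10 r=(10,9) succ=(1,1) retry=(2,1)
10. T1 CAS -> counter=11 r=(10,9) succ=(2,1) retry=(2,1)
11. T1 LOAD -> counter=11 r=(11,9) succ=(2,1) retry=(2,1)
12. T1 CAS -> counter=12 r=(11,9) succ=(3,1) retry=(2,1)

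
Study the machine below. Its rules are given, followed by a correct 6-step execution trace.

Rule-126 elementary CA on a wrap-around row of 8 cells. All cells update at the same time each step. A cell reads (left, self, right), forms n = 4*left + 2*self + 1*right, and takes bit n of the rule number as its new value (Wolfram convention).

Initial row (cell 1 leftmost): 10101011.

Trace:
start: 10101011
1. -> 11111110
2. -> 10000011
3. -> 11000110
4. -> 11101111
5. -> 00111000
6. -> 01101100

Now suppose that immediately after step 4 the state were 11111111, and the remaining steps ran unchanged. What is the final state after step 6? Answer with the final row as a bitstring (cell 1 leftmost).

00000000

state after step 4 := 11111111
5. -> 00000000
6. -> 00000000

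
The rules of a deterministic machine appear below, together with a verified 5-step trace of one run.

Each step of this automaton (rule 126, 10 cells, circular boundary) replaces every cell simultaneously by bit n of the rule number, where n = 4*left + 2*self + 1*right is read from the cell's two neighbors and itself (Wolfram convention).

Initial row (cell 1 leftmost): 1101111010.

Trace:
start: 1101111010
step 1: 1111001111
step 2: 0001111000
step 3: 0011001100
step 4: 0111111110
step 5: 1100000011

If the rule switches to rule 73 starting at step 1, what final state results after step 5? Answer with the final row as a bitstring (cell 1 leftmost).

(re-executing steps 1..5 under rule 73; state before step 1: 1101111010)
step 1: 1101001000
step 2: 1100000010
step 3: 1101111000
step 4: 1101001010
step 5: 1100000000

1100000000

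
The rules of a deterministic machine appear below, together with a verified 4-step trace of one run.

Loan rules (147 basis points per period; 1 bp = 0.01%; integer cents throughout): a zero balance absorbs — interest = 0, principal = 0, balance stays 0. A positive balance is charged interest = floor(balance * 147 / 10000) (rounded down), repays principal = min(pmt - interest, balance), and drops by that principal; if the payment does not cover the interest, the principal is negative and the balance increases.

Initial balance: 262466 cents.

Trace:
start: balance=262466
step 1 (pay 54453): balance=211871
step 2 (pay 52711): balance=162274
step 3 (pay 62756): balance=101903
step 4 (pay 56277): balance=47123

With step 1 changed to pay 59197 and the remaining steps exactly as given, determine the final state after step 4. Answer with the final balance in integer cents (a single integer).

42167

(re-executing from step 1 with the substitution; state before step 1: balance=262466)
step 1 (pay 59197): balance=207127
step 2 (pay 52711): balance=157460
step 3 (pay 62756): balance=97018
step 4 (pay 56277): balance=42167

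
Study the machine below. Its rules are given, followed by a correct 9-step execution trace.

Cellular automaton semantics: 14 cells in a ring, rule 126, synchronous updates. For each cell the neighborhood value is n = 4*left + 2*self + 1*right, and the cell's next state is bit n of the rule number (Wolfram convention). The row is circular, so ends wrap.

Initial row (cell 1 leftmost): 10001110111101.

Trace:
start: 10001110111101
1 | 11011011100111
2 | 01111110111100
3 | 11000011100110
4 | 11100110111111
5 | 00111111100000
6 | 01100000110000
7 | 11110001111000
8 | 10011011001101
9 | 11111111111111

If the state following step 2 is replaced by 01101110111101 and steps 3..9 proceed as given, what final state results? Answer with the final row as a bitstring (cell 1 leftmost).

state after step 2 := 01101110111101
3 | 11111011100111
4 | 00001110111100
5 | 00011011100110
6 | 00111110111111
7 | 11100011100001
8 | 00110110110011
9 | 11111111111111

11111111111111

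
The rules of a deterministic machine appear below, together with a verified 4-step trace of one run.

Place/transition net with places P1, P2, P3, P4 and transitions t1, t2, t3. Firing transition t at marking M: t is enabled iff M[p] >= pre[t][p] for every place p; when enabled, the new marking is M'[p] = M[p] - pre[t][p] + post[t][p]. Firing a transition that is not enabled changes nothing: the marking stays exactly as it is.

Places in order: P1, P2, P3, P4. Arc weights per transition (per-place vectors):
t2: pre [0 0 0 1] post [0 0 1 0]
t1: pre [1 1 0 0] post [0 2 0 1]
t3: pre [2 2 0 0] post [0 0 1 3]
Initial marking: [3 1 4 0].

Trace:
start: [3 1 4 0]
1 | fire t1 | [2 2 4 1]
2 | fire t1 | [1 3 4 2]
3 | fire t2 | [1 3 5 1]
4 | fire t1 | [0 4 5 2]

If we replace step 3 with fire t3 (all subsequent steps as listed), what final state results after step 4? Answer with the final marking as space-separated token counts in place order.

0 4 4 3

(re-executing from step 3 with the substitution; state before step 3: [1 3 4 2])
3 | fire t3 | [1 3 4 2]
4 | fire t1 | [0 4 4 3]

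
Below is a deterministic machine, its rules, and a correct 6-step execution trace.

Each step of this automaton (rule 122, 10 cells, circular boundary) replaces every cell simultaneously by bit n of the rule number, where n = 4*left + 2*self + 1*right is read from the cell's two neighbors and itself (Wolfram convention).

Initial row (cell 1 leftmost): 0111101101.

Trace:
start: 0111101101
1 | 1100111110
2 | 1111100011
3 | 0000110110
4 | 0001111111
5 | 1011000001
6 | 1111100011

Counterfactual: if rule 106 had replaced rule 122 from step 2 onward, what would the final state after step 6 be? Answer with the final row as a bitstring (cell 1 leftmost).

0110111110

(re-executing steps 2..6 under rule 106; state before step 2: 1100111110)
2 | 1101100011
3 | 0111100110
4 | 1100101110
5 | 1101011011
6 | 0110111110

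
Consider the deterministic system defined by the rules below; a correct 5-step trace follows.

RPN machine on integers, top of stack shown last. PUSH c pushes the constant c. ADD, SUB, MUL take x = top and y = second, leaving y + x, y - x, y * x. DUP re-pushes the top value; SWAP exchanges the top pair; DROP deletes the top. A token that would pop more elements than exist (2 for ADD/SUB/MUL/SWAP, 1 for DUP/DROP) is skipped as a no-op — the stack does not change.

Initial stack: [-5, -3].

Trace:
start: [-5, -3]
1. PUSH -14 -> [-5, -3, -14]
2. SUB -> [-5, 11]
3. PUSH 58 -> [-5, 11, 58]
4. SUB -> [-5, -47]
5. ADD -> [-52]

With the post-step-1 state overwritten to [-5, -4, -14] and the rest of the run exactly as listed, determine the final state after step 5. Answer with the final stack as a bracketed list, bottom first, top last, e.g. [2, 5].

[-53]

state after step 1 := [-5, -4, -14]
2. SUB -> [-5, 10]
3. PUSH 58 -> [-5, 10, 58]
4. SUB -> [-5, -48]
5. ADD -> [-53]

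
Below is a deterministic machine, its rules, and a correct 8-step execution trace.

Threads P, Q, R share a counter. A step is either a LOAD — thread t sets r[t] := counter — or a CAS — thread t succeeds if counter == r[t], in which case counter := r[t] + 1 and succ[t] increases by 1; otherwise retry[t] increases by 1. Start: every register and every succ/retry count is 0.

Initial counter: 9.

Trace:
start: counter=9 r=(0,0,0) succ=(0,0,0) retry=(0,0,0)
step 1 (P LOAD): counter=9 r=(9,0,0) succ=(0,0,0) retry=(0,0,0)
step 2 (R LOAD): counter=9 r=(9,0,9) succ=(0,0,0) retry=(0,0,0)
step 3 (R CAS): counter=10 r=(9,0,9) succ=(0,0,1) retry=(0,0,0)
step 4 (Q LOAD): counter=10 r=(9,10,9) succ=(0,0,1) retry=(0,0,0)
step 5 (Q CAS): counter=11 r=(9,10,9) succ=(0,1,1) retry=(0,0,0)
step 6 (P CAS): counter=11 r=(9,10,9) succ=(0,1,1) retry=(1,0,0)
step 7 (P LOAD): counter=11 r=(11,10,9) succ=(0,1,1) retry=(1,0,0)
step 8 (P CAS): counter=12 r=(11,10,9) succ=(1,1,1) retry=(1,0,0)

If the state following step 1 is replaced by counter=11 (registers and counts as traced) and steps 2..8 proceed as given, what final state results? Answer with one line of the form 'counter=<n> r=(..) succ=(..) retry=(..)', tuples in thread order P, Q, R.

counter=14 r=(13,12,11) succ=(1,1,1) retry=(1,0,0)

state after step 1 := counter=11 r=(9,0,0) succ=(0,0,0) retry=(0,0,0)
step 2 (R LOAD): counter=11 r=(9,0,11) succ=(0,0,0) retry=(0,0,0)
step 3 (R CAS): counter=12 r=(9,0,11) succ=(0,0,1) retry=(0,0,0)
step 4 (Q LOAD): counter=12 r=(9,12,11) succ=(0,0,1) retry=(0,0,0)
step 5 (Q CAS): counter=13 r=(9,12,11) succ=(0,1,1) retry=(0,0,0)
step 6 (P CAS): counter=13 r=(9,12,11) succ=(0,1,1) retry=(1,0,0)
step 7 (P LOAD): counter=13 r=(13,12,11) succ=(0,1,1) retry=(1,0,0)
step 8 (P CAS): counter=14 r=(13,12,11) succ=(1,1,1) retry=(1,0,0)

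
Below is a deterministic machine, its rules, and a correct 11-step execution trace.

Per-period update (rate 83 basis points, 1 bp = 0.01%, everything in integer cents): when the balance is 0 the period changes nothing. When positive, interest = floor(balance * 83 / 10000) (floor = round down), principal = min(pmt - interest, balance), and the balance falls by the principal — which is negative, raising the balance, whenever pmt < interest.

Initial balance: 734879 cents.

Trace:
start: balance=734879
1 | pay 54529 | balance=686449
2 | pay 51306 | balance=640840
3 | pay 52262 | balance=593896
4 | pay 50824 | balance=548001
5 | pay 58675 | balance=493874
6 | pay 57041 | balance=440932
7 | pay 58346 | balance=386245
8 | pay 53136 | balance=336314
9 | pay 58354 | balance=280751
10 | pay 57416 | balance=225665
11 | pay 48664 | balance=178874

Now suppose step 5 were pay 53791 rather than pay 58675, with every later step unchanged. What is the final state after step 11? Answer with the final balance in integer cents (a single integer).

(re-executing from step 5 with the substitution; state before step 5: balance=548001)
5 | pay 53791 | balance=498758
6 | pay 57041 | balance=445856
7 | pay 58346 | balance=391210
8 | pay 53136 | balance=341321
9 | pay 58354 | balance=285799
10 | pay 57416 | balance=230755
11 | pay 48664 | balance=184006

184006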